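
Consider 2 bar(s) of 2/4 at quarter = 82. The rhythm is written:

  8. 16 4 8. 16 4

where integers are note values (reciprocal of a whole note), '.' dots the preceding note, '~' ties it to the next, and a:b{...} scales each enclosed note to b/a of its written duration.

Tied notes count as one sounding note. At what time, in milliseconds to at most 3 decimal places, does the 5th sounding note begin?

note 5 onset = 11/4b = 2012.195ms

1. 0.0ms @ 0 + 548.78ms (3/4)
2. 548.78ms @ 3/4 + 182.927ms (1/4)
3. 731.707ms @ 1 + 731.707ms (1)
4. 1463.415ms @ 2 + 548.78ms (3/4)
5. 2012.195ms @ 11/4 + 182.927ms (1/4)
6. 2195.122ms @ 3 + 731.707ms (1)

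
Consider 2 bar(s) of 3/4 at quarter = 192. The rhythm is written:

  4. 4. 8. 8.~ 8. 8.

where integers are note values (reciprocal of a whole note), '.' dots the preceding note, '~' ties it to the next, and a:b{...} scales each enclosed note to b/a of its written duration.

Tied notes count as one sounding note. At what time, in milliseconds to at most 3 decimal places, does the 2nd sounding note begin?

note 2 onset = 3/2b = 468.75ms

1. 0.0ms @ 0 + 468.75ms (3/2)
2. 468.75ms @ 3/2 + 468.75ms (3/2)
3. 937.5ms @ 3 + 234.375ms (3/4)
4. 1171.875ms @ 15/4 + 468.75ms (3/2)
5. 1640.625ms @ 21/4 + 234.375ms (3/4)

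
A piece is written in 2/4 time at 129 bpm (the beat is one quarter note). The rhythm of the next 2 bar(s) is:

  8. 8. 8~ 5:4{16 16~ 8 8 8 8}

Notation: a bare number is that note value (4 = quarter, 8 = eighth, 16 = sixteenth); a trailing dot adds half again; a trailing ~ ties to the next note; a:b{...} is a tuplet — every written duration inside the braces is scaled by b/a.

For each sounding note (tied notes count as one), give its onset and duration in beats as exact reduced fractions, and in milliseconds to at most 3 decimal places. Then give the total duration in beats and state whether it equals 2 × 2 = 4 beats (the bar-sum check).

1) 0.0ms=0b +348.837ms=3/4b
2) 348.837ms=3/4b +348.837ms=3/4b
3) 697.674ms=3/2b +325.581ms=7/10b
4) 1023.256ms=11/5b +279.07ms=3/5b
5) 1302.326ms=14/5b +186.047ms=2/5b
6) 1488.372ms=16/5b +186.047ms=2/5b
7) 1674.419ms=18/5b +186.047ms=2/5b
Σ=4b of 4 (129bpm 2/4) — PASS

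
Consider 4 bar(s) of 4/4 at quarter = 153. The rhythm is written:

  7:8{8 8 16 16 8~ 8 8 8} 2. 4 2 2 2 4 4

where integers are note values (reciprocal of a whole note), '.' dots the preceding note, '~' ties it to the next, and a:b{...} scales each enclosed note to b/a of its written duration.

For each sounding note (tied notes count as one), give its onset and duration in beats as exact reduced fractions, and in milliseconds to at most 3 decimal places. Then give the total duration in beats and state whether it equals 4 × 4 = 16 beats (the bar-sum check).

1) 0.0ms=0b +224.09ms=4/7b
2) 224.09ms=4/7b +224.09ms=4/7b
3) 448.179ms=8/7b +112.045ms=2/7b
4) 560.224ms=10/7b +112.045ms=2/7b
5) 672.269ms=12/7b +448.179ms=8/7b
6) 1120.448ms=20/7b +224.09ms=4/7b
7) 1344.538ms=24/7b +224.09ms=4/7b
8) 1568.627ms=4b +1176.471ms=3b
9) 2745.098ms=7b +392.157ms=1b
10) 3137.255ms=8b +784.314ms=2b
11) 3921.569ms=10b +784.314ms=2b
12) 4705.882ms=12b +784.314ms=2b
13) 5490.196ms=14b +392.157ms=1b
14) 5882.353ms=15b +392.157ms=1b
Σ=16b of 16 (153bpm 4/4) — PASS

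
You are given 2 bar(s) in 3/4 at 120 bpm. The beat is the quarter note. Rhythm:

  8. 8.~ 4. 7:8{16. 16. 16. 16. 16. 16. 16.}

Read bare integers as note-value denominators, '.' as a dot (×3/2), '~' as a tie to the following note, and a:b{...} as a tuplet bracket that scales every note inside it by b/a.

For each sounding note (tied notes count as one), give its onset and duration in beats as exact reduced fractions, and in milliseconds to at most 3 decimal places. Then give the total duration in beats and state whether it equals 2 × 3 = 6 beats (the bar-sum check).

1) 0.0ms=0b +375.0ms=3/4b
2) 375.0ms=3/4b +1125.0ms=9/4b
3) 1500.0ms=3b +214.286ms=3/7b
4) 1714.286ms=24/7b +214.286ms=3/7b
5) 1928.571ms=27/7b +214.286ms=3/7b
6) 2142.857ms=30/7b +214.286ms=3/7b
7) 2357.143ms=33/7b +214.286ms=3/7b
8) 2571.429ms=36/7b +214.286ms=3/7b
9) 2785.714ms=39/7b +214.286ms=3/7b
Σ=6b of 6 (120bpm 3/4) — PASS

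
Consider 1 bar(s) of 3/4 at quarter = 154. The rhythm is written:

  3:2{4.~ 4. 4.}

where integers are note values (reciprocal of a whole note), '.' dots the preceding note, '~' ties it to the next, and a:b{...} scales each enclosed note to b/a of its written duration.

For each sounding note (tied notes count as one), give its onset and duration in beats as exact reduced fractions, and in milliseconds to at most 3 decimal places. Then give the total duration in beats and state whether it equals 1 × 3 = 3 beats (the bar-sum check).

1) 0.0ms=0b +779.221ms=2b
2) 779.221ms=2b +389.61ms=1b
Σ=3b of 3 (154bpm 3/4) — PASS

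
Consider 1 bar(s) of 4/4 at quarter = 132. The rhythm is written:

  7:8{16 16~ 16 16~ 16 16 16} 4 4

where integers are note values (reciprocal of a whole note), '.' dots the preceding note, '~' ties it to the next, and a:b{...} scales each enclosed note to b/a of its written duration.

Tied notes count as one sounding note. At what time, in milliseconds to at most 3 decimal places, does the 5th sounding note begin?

1. 0.0ms @ 0 + 129.87ms (2/7)
2. 129.87ms @ 2/7 + 259.74ms (4/7)
3. 389.61ms @ 6/7 + 259.74ms (4/7)
4. 649.351ms @ 10/7 + 129.87ms (2/7)
5. 779.221ms @ 12/7 + 129.87ms (2/7)
6. 909.091ms @ 2 + 454.545ms (1)
7. 1363.636ms @ 3 + 454.545ms (1)

note 5 onset = 12/7b = 779.221ms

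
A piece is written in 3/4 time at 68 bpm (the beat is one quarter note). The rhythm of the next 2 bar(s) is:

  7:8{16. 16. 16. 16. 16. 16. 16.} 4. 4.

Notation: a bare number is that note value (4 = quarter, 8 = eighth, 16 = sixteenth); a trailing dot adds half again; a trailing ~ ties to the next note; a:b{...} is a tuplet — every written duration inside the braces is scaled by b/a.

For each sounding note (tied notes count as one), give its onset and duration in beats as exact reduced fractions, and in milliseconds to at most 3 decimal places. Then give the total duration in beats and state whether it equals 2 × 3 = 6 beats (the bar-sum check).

1) 0.0ms=0b +378.151ms=3/7b
2) 378.151ms=3/7b +378.151ms=3/7b
3) 756.303ms=6/7b +378.151ms=3/7b
4) 1134.454ms=9/7b +378.151ms=3/7b
5) 1512.605ms=12/7b +378.151ms=3/7b
6) 1890.756ms=15/7b +378.151ms=3/7b
7) 2268.908ms=18/7b +378.151ms=3/7b
8) 2647.059ms=3b +1323.529ms=3/2b
9) 3970.588ms=9/2b +1323.529ms=3/2b
Σ=6b of 6 (68bpm 3/4) — PASS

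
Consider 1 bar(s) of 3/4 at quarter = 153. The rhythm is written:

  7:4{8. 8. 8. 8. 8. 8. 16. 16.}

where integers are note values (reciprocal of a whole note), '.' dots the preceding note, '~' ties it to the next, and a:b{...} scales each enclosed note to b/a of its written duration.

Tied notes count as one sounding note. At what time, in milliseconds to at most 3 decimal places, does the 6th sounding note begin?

1. 0.0ms @ 0 + 168.067ms (3/7)
2. 168.067ms @ 3/7 + 168.067ms (3/7)
3. 336.134ms @ 6/7 + 168.067ms (3/7)
4. 504.202ms @ 9/7 + 168.067ms (3/7)
5. 672.269ms @ 12/7 + 168.067ms (3/7)
6. 840.336ms @ 15/7 + 168.067ms (3/7)
7. 1008.403ms @ 18/7 + 84.034ms (3/14)
8. 1092.437ms @ 39/14 + 84.034ms (3/14)

note 6 onset = 15/7b = 840.336ms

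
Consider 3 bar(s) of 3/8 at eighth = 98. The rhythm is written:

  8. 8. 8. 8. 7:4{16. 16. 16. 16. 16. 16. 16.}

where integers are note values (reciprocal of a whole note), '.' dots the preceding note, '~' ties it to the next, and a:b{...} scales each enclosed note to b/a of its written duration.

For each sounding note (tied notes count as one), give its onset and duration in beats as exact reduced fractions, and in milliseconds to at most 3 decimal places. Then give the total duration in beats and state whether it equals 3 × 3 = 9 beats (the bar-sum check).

1) 0.0ms=0b +918.367ms=3/2b
2) 918.367ms=3/2b +918.367ms=3/2b
3) 1836.735ms=3b +918.367ms=3/2b
4) 2755.102ms=9/2b +918.367ms=3/2b
5) 3673.469ms=6b +262.391ms=3/7b
6) 3935.86ms=45/7b +262.391ms=3/7b
7) 4198.251ms=48/7b +262.391ms=3/7b
8) 4460.641ms=51/7b +262.391ms=3/7b
9) 4723.032ms=54/7b +262.391ms=3/7b
10) 4985.423ms=57/7b +262.391ms=3/7b
11) 5247.813ms=60/7b +262.391ms=3/7b
Σ=9b of 9 (98bpm 3/8) — PASS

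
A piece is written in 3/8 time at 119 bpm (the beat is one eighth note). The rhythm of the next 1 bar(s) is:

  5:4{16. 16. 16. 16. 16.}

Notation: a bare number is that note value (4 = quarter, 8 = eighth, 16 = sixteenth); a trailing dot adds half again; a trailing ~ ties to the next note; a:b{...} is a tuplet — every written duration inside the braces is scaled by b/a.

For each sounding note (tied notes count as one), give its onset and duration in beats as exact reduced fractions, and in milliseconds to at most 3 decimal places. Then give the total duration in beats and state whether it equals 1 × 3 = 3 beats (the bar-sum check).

1) 0.0ms=0b +302.521ms=3/5b
2) 302.521ms=3/5b +302.521ms=3/5b
3) 605.042ms=6/5b +302.521ms=3/5b
4) 907.563ms=9/5b +302.521ms=3/5b
5) 1210.084ms=12/5b +302.521ms=3/5b
Σ=3b of 3 (119bpm 3/8) — PASS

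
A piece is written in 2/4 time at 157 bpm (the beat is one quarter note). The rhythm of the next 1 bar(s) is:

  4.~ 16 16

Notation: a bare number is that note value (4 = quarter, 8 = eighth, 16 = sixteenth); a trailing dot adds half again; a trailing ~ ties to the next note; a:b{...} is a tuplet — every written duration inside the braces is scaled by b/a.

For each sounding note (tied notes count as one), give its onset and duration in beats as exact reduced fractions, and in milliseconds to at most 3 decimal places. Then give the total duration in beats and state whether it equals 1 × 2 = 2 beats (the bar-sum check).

1) 0.0ms=0b +668.79ms=7/4b
2) 668.79ms=7/4b +95.541ms=1/4b
Σ=2b of 2 (157bpm 2/4) — PASS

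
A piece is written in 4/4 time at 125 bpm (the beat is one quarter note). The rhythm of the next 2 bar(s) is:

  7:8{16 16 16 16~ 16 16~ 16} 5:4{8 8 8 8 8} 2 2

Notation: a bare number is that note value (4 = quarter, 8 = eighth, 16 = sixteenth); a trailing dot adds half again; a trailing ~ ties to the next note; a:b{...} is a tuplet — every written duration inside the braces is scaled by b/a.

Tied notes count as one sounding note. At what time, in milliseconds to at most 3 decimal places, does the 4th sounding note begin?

1. 0.0ms @ 0 + 137.143ms (2/7)
2. 137.143ms @ 2/7 + 137.143ms (2/7)
3. 274.286ms @ 4/7 + 137.143ms (2/7)
4. 411.429ms @ 6/7 + 274.286ms (4/7)
5. 685.714ms @ 10/7 + 274.286ms (4/7)
6. 960.0ms @ 2 + 192.0ms (2/5)
7. 1152.0ms @ 12/5 + 192.0ms (2/5)
8. 1344.0ms @ 14/5 + 192.0ms (2/5)
9. 1536.0ms @ 16/5 + 192.0ms (2/5)
10. 1728.0ms @ 18/5 + 192.0ms (2/5)
11. 1920.0ms @ 4 + 960.0ms (2)
12. 2880.0ms @ 6 + 960.0ms (2)

note 4 onset = 6/7b = 411.429ms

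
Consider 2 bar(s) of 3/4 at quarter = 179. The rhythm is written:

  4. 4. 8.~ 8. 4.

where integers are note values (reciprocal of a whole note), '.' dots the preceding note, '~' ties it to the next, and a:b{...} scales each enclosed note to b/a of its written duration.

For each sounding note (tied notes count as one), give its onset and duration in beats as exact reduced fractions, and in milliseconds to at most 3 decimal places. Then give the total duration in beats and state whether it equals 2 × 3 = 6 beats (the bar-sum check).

1) 0.0ms=0b +502.793ms=3/2b
2) 502.793ms=3/2b +502.793ms=3/2b
3) 1005.587ms=3b +502.793ms=3/2b
4) 1508.38ms=9/2b +502.793ms=3/2b
Σ=6b of 6 (179bpm 3/4) — PASS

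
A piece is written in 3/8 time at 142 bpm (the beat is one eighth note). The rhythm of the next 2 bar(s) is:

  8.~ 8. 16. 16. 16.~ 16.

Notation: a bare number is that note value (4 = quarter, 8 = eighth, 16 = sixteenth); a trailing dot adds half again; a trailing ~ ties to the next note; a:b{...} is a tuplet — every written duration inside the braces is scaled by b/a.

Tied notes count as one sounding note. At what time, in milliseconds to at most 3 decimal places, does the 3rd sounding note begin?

note 3 onset = 15/4b = 1584.507ms

1. 0.0ms @ 0 + 1267.606ms (3)
2. 1267.606ms @ 3 + 316.901ms (3/4)
3. 1584.507ms @ 15/4 + 316.901ms (3/4)
4. 1901.408ms @ 9/2 + 633.803ms (3/2)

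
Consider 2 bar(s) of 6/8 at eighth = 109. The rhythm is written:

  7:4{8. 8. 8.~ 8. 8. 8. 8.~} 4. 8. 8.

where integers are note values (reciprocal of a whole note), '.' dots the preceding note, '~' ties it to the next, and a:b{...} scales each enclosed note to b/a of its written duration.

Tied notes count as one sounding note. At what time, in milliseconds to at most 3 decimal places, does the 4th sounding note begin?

1. 0.0ms @ 0 + 471.822ms (6/7)
2. 471.822ms @ 6/7 + 471.822ms (6/7)
3. 943.644ms @ 12/7 + 943.644ms (12/7)
4. 1887.287ms @ 24/7 + 471.822ms (6/7)
5. 2359.109ms @ 30/7 + 471.822ms (6/7)
6. 2830.931ms @ 36/7 + 2123.198ms (27/7)
7. 4954.128ms @ 9 + 825.688ms (3/2)
8. 5779.817ms @ 21/2 + 825.688ms (3/2)

note 4 onset = 24/7b = 1887.287ms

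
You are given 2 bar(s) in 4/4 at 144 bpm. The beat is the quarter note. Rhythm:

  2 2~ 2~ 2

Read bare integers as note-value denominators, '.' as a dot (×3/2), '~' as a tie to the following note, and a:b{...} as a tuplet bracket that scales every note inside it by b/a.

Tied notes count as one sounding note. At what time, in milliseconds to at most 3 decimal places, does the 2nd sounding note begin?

1. 0.0ms @ 0 + 833.333ms (2)
2. 833.333ms @ 2 + 2500.0ms (6)

note 2 onset = 2b = 833.333ms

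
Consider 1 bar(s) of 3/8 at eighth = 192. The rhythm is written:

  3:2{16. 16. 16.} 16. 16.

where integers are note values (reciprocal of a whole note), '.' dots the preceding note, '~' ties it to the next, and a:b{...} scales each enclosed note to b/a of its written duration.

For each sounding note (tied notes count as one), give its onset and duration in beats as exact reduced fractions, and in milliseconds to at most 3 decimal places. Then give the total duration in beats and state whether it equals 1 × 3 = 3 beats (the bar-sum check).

1) 0.0ms=0b +156.25ms=1/2b
2) 156.25ms=1/2b +156.25ms=1/2b
3) 312.5ms=1b +156.25ms=1/2b
4) 468.75ms=3/2b +234.375ms=3/4b
5) 703.125ms=9/4b +234.375ms=3/4b
Σ=3b of 3 (192bpm 3/8) — PASS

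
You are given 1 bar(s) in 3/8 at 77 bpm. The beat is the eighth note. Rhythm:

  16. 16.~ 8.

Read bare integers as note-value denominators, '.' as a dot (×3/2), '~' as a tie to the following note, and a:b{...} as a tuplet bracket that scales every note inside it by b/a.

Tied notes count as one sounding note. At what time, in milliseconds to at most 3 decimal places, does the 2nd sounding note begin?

note 2 onset = 3/4b = 584.416ms

1. 0.0ms @ 0 + 584.416ms (3/4)
2. 584.416ms @ 3/4 + 1753.247ms (9/4)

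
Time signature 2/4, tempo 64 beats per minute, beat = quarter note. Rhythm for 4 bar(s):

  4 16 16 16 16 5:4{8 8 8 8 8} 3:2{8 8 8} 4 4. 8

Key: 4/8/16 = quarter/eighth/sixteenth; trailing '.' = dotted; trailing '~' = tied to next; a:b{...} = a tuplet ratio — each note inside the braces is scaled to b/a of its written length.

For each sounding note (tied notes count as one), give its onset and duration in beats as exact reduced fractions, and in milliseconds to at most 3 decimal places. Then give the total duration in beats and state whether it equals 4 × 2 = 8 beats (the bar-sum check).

1) 0.0ms=0b +937.5ms=1b
2) 937.5ms=1b +234.375ms=1/4b
3) 1171.875ms=5/4b +234.375ms=1/4b
4) 1406.25ms=3/2b +234.375ms=1/4b
5) 1640.625ms=7/4b +234.375ms=1/4b
6) 1875.0ms=2b +375.0ms=2/5b
7) 2250.0ms=12/5b +375.0ms=2/5b
8) 2625.0ms=14/5b +375.0ms=2/5b
9) 3000.0ms=16/5b +375.0ms=2/5b
10) 3375.0ms=18/5b +375.0ms=2/5b
11) 3750.0ms=4b +312.5ms=1/3b
12) 4062.5ms=13/3b +312.5ms=1/3b
13) 4375.0ms=14/3b +312.5ms=1/3b
14) 4687.5ms=5b +937.5ms=1b
15) 5625.0ms=6b +1406.25ms=3/2b
16) 7031.25ms=15/2b +468.75ms=1/2b
Σ=8b of 8 (64bpm 2/4) — PASS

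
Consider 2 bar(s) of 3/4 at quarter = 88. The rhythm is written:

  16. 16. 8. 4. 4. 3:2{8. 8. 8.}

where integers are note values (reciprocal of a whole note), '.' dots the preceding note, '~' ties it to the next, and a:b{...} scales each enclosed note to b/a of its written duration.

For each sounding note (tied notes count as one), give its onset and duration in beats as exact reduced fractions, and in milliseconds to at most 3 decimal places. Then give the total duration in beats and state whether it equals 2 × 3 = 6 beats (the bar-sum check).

1) 0.0ms=0b +255.682ms=3/8b
2) 255.682ms=3/8b +255.682ms=3/8b
3) 511.364ms=3/4b +511.364ms=3/4b
4) 1022.727ms=3/2b +1022.727ms=3/2b
5) 2045.455ms=3b +1022.727ms=3/2b
6) 3068.182ms=9/2b +340.909ms=1/2b
7) 3409.091ms=5b +340.909ms=1/2b
8) 3750.0ms=11/2b +340.909ms=1/2b
Σ=6b of 6 (88bpm 3/4) — PASS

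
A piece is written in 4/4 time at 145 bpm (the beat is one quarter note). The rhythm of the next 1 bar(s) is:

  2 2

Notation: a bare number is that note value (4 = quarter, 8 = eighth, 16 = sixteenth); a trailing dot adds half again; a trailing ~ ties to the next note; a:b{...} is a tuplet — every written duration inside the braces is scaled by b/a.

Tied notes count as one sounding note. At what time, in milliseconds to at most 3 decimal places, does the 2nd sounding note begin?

note 2 onset = 2b = 827.586ms

1. 0.0ms @ 0 + 827.586ms (2)
2. 827.586ms @ 2 + 827.586ms (2)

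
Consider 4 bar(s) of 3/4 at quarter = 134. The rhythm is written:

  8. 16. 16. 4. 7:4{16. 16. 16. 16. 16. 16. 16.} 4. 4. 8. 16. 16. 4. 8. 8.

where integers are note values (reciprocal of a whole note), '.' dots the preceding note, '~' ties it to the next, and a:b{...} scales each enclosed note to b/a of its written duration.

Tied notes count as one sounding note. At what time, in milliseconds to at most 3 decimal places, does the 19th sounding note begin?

1. 0.0ms @ 0 + 335.821ms (3/4)
2. 335.821ms @ 3/4 + 167.91ms (3/8)
3. 503.731ms @ 9/8 + 167.91ms (3/8)
4. 671.642ms @ 3/2 + 671.642ms (3/2)
5. 1343.284ms @ 3 + 95.949ms (3/14)
6. 1439.232ms @ 45/14 + 95.949ms (3/14)
7. 1535.181ms @ 24/7 + 95.949ms (3/14)
8. 1631.13ms @ 51/14 + 95.949ms (3/14)
9. 1727.079ms @ 27/7 + 95.949ms (3/14)
10. 1823.028ms @ 57/14 + 95.949ms (3/14)
11. 1918.977ms @ 30/7 + 95.949ms (3/14)
12. 2014.925ms @ 9/2 + 671.642ms (3/2)
13. 2686.567ms @ 6 + 671.642ms (3/2)
14. 3358.209ms @ 15/2 + 335.821ms (3/4)
15. 3694.03ms @ 33/4 + 167.91ms (3/8)
16. 3861.94ms @ 69/8 + 167.91ms (3/8)
17. 4029.851ms @ 9 + 671.642ms (3/2)
18. 4701.493ms @ 21/2 + 335.821ms (3/4)
19. 5037.313ms @ 45/4 + 335.821ms (3/4)

note 19 onset = 45/4b = 5037.313ms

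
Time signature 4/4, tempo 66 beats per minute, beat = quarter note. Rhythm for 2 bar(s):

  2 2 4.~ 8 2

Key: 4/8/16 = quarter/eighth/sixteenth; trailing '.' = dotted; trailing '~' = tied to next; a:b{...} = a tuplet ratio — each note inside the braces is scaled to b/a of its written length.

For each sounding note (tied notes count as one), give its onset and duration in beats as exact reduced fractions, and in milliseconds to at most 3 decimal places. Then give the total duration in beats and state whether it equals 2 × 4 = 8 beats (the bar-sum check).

1) 0.0ms=0b +1818.182ms=2b
2) 1818.182ms=2b +1818.182ms=2b
3) 3636.364ms=4b +1818.182ms=2b
4) 5454.545ms=6b +1818.182ms=2b
Σ=8b of 8 (66bpm 4/4) — PASS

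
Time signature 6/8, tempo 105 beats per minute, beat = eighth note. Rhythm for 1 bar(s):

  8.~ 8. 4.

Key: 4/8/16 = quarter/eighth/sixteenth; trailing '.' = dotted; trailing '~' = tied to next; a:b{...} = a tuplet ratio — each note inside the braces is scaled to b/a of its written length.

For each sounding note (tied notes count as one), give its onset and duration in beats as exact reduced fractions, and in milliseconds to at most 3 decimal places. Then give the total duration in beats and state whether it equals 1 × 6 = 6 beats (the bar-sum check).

1) 0.0ms=0b +1714.286ms=3b
2) 1714.286ms=3b +1714.286ms=3b
Σ=6b of 6 (105bpm 6/8) — PASS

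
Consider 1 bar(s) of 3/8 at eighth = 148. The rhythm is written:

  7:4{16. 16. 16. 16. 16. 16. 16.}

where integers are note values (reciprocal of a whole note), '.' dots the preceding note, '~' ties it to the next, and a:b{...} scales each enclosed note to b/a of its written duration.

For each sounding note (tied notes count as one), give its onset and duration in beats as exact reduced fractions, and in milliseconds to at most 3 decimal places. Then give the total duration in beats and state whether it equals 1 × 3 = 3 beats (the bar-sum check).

1) 0.0ms=0b +173.745ms=3/7b
2) 173.745ms=3/7b +173.745ms=3/7b
3) 347.49ms=6/7b +173.745ms=3/7b
4) 521.236ms=9/7b +173.745ms=3/7b
5) 694.981ms=12/7b +173.745ms=3/7b
6) 868.726ms=15/7b +173.745ms=3/7b
7) 1042.471ms=18/7b +173.745ms=3/7b
Σ=3b of 3 (148bpm 3/8) — PASS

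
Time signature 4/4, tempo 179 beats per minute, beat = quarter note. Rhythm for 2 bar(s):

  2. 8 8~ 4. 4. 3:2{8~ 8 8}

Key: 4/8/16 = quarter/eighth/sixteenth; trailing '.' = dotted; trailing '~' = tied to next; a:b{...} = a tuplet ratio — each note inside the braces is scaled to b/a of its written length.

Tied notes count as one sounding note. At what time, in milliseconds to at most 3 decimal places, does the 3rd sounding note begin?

1. 0.0ms @ 0 + 1005.587ms (3)
2. 1005.587ms @ 3 + 167.598ms (1/2)
3. 1173.184ms @ 7/2 + 670.391ms (2)
4. 1843.575ms @ 11/2 + 502.793ms (3/2)
5. 2346.369ms @ 7 + 223.464ms (2/3)
6. 2569.832ms @ 23/3 + 111.732ms (1/3)

note 3 onset = 7/2b = 1173.184ms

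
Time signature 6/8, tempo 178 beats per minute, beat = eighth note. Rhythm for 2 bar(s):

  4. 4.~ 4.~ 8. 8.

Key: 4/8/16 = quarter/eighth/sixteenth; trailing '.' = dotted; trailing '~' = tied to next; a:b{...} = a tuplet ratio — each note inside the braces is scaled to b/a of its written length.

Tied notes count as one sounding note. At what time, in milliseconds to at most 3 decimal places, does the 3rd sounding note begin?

note 3 onset = 21/2b = 3539.326ms

1. 0.0ms @ 0 + 1011.236ms (3)
2. 1011.236ms @ 3 + 2528.09ms (15/2)
3. 3539.326ms @ 21/2 + 505.618ms (3/2)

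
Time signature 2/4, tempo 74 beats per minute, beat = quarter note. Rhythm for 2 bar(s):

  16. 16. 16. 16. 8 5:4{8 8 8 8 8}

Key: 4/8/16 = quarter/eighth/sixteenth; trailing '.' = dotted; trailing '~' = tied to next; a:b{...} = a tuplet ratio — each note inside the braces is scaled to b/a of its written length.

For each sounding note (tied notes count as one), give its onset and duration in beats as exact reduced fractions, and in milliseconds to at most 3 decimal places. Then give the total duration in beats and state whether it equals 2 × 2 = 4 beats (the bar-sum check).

1) 0.0ms=0b +304.054ms=3/8b
2) 304.054ms=3/8b +304.054ms=3/8b
3) 608.108ms=3/4b +304.054ms=3/8b
4) 912.162ms=9/8b +304.054ms=3/8b
5) 1216.216ms=3/2b +405.405ms=1/2b
6) 1621.622ms=2b +324.324ms=2/5b
7) 1945.946ms=12/5b +324.324ms=2/5b
8) 2270.27ms=14/5b +324.324ms=2/5b
9) 2594.595ms=16/5b +324.324ms=2/5b
10) 2918.919ms=18/5b +324.324ms=2/5b
Σ=4b of 4 (74bpm 2/4) — PASS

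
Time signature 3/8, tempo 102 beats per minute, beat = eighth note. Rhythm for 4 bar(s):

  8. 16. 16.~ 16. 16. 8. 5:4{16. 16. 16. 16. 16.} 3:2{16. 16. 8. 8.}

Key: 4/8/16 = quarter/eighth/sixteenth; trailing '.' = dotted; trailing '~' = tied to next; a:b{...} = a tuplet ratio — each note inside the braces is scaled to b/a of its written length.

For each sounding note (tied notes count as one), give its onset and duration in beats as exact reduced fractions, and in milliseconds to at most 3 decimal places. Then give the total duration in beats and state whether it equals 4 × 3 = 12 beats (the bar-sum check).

1) 0.0ms=0b +882.353ms=3/2b
2) 882.353ms=3/2b +441.176ms=3/4b
3) 1323.529ms=9/4b +882.353ms=3/2b
4) 2205.882ms=15/4b +441.176ms=3/4b
5) 2647.059ms=9/2b +882.353ms=3/2b
6) 3529.412ms=6b +352.941ms=3/5b
7) 3882.353ms=33/5b +352.941ms=3/5b
8) 4235.294ms=36/5b +352.941ms=3/5b
9) 4588.235ms=39/5b +352.941ms=3/5b
10) 4941.176ms=42/5b +352.941ms=3/5b
11) 5294.118ms=9b +294.118ms=1/2b
12) 5588.235ms=19/2b +294.118ms=1/2b
13) 5882.353ms=10b +588.235ms=1b
14) 6470.588ms=11b +588.235ms=1b
Σ=12b of 12 (102bpm 3/8) — PASS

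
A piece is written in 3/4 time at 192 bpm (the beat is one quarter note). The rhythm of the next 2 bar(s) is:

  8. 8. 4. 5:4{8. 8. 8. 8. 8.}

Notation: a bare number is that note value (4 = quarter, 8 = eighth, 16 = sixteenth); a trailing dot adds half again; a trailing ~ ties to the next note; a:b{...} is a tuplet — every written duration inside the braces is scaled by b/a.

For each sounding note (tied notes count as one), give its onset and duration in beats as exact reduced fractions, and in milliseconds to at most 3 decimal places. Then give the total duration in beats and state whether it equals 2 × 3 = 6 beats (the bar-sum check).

1) 0.0ms=0b +234.375ms=3/4b
2) 234.375ms=3/4b +234.375ms=3/4b
3) 468.75ms=3/2b +468.75ms=3/2b
4) 937.5ms=3b +187.5ms=3/5b
5) 1125.0ms=18/5b +187.5ms=3/5b
6) 1312.5ms=21/5b +187.5ms=3/5b
7) 1500.0ms=24/5b +187.5ms=3/5b
8) 1687.5ms=27/5b +187.5ms=3/5b
Σ=6b of 6 (192bpm 3/4) — PASS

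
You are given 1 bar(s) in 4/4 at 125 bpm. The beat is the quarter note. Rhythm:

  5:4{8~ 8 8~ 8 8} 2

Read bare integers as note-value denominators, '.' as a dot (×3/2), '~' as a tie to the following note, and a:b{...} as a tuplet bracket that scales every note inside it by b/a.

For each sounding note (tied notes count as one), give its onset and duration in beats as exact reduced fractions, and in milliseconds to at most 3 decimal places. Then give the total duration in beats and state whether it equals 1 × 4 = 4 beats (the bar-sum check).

1) 0.0ms=0b +384.0ms=4/5b
2) 384.0ms=4/5b +384.0ms=4/5b
3) 768.0ms=8/5b +192.0ms=2/5b
4) 960.0ms=2b +960.0ms=2b
Σ=4b of 4 (125bpm 4/4) — PASS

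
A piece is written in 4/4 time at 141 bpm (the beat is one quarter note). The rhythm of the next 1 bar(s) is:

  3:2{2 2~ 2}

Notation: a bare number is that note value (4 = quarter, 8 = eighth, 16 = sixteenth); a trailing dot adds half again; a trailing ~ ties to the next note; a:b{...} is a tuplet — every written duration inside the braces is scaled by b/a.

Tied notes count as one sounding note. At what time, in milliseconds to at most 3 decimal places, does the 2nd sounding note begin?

1. 0.0ms @ 0 + 567.376ms (4/3)
2. 567.376ms @ 4/3 + 1134.752ms (8/3)

note 2 onset = 4/3b = 567.376ms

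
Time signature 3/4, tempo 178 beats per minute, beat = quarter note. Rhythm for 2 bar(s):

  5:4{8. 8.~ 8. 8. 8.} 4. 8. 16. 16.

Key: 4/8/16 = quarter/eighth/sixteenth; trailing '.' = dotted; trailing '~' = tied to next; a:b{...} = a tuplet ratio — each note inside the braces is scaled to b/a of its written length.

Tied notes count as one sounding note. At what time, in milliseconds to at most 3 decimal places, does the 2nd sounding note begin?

note 2 onset = 3/5b = 202.247ms

1. 0.0ms @ 0 + 202.247ms (3/5)
2. 202.247ms @ 3/5 + 404.494ms (6/5)
3. 606.742ms @ 9/5 + 202.247ms (3/5)
4. 808.989ms @ 12/5 + 202.247ms (3/5)
5. 1011.236ms @ 3 + 505.618ms (3/2)
6. 1516.854ms @ 9/2 + 252.809ms (3/4)
7. 1769.663ms @ 21/4 + 126.404ms (3/8)
8. 1896.067ms @ 45/8 + 126.404ms (3/8)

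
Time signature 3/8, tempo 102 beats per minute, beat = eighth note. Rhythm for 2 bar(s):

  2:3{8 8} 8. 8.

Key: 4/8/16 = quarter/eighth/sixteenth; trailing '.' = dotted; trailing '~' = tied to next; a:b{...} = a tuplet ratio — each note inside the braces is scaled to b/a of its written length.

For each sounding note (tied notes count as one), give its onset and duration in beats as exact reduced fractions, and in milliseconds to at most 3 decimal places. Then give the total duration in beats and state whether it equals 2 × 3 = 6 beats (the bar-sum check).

1) 0.0ms=0b +882.353ms=3/2b
2) 882.353ms=3/2b +882.353ms=3/2b
3) 1764.706ms=3b +882.353ms=3/2b
4) 2647.059ms=9/2b +882.353ms=3/2b
Σ=6b of 6 (102bpm 3/8) — PASS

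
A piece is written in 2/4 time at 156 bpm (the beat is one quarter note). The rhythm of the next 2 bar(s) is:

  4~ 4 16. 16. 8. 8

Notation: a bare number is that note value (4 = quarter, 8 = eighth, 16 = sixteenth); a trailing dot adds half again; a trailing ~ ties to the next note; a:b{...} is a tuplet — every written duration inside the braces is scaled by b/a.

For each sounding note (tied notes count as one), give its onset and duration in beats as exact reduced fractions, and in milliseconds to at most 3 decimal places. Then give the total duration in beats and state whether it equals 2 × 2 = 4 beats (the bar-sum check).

1) 0.0ms=0b +769.231ms=2b
2) 769.231ms=2b +144.231ms=3/8b
3) 913.462ms=19/8b +144.231ms=3/8b
4) 1057.692ms=11/4b +288.462ms=3/4b
5) 1346.154ms=7/2b +192.308ms=1/2b
Σ=4b of 4 (156bpm 2/4) — PASS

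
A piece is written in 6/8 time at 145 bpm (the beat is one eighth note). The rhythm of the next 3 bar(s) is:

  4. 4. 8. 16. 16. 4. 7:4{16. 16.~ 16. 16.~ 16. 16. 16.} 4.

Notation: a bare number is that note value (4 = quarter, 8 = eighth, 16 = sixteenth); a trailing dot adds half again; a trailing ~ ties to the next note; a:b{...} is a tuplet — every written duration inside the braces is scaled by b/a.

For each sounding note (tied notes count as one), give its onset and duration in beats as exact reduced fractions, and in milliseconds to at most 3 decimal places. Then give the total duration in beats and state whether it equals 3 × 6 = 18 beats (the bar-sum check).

1) 0.0ms=0b +1241.379ms=3b
2) 1241.379ms=3b +1241.379ms=3b
3) 2482.759ms=6b +620.69ms=3/2b
4) 3103.448ms=15/2b +310.345ms=3/4b
5) 3413.793ms=33/4b +310.345ms=3/4b
6) 3724.138ms=9b +1241.379ms=3b
7) 4965.517ms=12b +177.34ms=3/7b
8) 5142.857ms=87/7b +354.68ms=6/7b
9) 5497.537ms=93/7b +354.68ms=6/7b
10) 5852.217ms=99/7b +177.34ms=3/7b
11) 6029.557ms=102/7b +177.34ms=3/7b
12) 6206.897ms=15b +1241.379ms=3b
Σ=18b of 18 (145bpm 6/8) — PASS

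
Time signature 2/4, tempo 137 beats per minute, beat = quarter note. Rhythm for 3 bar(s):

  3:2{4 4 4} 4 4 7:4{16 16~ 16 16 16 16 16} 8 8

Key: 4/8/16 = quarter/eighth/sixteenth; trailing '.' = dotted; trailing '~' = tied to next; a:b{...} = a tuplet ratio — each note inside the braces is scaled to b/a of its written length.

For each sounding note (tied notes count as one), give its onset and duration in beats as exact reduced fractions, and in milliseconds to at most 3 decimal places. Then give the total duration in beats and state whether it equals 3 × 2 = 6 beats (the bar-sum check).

1) 0.0ms=0b +291.971ms=2/3b
2) 291.971ms=2/3b +291.971ms=2/3b
3) 583.942ms=4/3b +291.971ms=2/3b
4) 875.912ms=2b +437.956ms=1b
5) 1313.869ms=3b +437.956ms=1b
6) 1751.825ms=4b +62.565ms=1/7b
7) 1814.39ms=29/7b +125.13ms=2/7b
8) 1939.52ms=31/7b +62.565ms=1/7b
9) 2002.086ms=32/7b +62.565ms=1/7b
10) 2064.651ms=33/7b +62.565ms=1/7b
11) 2127.216ms=34/7b +62.565ms=1/7b
12) 2189.781ms=5b +218.978ms=1/2b
13) 2408.759ms=11/2b +218.978ms=1/2b
Σ=6b of 6 (137bpm 2/4) — PASS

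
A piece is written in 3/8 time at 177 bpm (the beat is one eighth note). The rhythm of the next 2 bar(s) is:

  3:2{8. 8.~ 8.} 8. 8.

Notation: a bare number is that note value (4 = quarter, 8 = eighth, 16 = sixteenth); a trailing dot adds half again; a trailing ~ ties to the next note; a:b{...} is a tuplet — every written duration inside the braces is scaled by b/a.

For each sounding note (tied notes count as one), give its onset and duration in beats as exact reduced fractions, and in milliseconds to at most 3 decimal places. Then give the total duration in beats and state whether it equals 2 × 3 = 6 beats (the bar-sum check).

1) 0.0ms=0b +338.983ms=1b
2) 338.983ms=1b +677.966ms=2b
3) 1016.949ms=3b +508.475ms=3/2b
4) 1525.424ms=9/2b +508.475ms=3/2b
Σ=6b of 6 (177bpm 3/8) — PASS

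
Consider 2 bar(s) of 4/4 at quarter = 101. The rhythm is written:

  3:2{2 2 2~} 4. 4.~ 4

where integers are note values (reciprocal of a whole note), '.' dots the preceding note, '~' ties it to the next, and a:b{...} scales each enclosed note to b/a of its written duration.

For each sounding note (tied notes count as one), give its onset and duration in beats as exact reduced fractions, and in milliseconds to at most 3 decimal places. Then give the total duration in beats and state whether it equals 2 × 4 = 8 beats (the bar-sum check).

1) 0.0ms=0b +792.079ms=4/3b
2) 792.079ms=4/3b +792.079ms=4/3b
3) 1584.158ms=8/3b +1683.168ms=17/6b
4) 3267.327ms=11/2b +1485.149ms=5/2b
Σ=8b of 8 (101bpm 4/4) — PASS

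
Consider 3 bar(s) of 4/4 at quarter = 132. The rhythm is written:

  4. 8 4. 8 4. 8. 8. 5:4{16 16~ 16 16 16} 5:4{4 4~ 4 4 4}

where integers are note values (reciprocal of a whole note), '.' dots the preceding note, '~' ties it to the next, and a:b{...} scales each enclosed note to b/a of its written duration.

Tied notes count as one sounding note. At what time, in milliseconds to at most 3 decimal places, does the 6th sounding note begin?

note 6 onset = 11/2b = 2500.0ms

1. 0.0ms @ 0 + 681.818ms (3/2)
2. 681.818ms @ 3/2 + 227.273ms (1/2)
3. 909.091ms @ 2 + 681.818ms (3/2)
4. 1590.909ms @ 7/2 + 227.273ms (1/2)
5. 1818.182ms @ 4 + 681.818ms (3/2)
6. 2500.0ms @ 11/2 + 340.909ms (3/4)
7. 2840.909ms @ 25/4 + 340.909ms (3/4)
8. 3181.818ms @ 7 + 90.909ms (1/5)
9. 3272.727ms @ 36/5 + 181.818ms (2/5)
10. 3454.545ms @ 38/5 + 90.909ms (1/5)
11. 3545.455ms @ 39/5 + 90.909ms (1/5)
12. 3636.364ms @ 8 + 363.636ms (4/5)
13. 4000.0ms @ 44/5 + 727.273ms (8/5)
14. 4727.273ms @ 52/5 + 363.636ms (4/5)
15. 5090.909ms @ 56/5 + 363.636ms (4/5)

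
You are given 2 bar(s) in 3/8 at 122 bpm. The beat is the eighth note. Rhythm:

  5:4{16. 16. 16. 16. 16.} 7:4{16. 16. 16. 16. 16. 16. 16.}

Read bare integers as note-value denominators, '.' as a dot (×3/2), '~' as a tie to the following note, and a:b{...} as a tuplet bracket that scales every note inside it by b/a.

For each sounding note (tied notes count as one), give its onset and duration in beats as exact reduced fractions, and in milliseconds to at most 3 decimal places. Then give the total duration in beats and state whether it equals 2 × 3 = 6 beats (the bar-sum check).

1) 0.0ms=0b +295.082ms=3/5b
2) 295.082ms=3/5b +295.082ms=3/5b
3) 590.164ms=6/5b +295.082ms=3/5b
4) 885.246ms=9/5b +295.082ms=3/5b
5) 1180.328ms=12/5b +295.082ms=3/5b
6) 1475.41ms=3b +210.773ms=3/7b
7) 1686.183ms=24/7b +210.773ms=3/7b
8) 1896.956ms=27/7b +210.773ms=3/7b
9) 2107.728ms=30/7b +210.773ms=3/7b
10) 2318.501ms=33/7b +210.773ms=3/7b
11) 2529.274ms=36/7b +210.773ms=3/7b
12) 2740.047ms=39/7b +210.773ms=3/7b
Σ=6b of 6 (122bpm 3/8) — PASS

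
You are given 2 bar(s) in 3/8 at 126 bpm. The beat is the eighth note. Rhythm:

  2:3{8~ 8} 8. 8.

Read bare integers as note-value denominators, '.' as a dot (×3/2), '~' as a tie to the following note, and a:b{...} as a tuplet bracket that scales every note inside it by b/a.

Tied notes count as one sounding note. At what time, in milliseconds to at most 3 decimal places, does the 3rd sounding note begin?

1. 0.0ms @ 0 + 1428.571ms (3)
2. 1428.571ms @ 3 + 714.286ms (3/2)
3. 2142.857ms @ 9/2 + 714.286ms (3/2)

note 3 onset = 9/2b = 2142.857ms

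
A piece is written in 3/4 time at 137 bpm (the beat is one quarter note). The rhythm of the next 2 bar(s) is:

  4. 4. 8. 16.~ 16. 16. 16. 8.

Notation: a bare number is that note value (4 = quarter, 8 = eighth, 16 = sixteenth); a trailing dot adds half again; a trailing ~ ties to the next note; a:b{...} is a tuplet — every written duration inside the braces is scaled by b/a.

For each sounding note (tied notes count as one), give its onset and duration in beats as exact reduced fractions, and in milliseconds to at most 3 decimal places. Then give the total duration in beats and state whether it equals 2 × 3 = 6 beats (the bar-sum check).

1) 0.0ms=0b +656.934ms=3/2b
2) 656.934ms=3/2b +656.934ms=3/2b
3) 1313.869ms=3b +328.467ms=3/4b
4) 1642.336ms=15/4b +328.467ms=3/4b
5) 1970.803ms=9/2b +164.234ms=3/8b
6) 2135.036ms=39/8b +164.234ms=3/8b
7) 2299.27ms=21/4b +328.467ms=3/4b
Σ=6b of 6 (137bpm 3/4) — PASS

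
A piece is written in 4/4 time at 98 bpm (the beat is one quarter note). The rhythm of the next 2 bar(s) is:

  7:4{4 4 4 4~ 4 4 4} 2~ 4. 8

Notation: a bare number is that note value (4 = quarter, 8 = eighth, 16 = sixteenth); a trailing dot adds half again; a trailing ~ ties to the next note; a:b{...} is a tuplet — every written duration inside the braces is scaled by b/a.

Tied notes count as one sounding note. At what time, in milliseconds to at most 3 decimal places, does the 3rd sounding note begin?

note 3 onset = 8/7b = 699.708ms

1. 0.0ms @ 0 + 349.854ms (4/7)
2. 349.854ms @ 4/7 + 349.854ms (4/7)
3. 699.708ms @ 8/7 + 349.854ms (4/7)
4. 1049.563ms @ 12/7 + 699.708ms (8/7)
5. 1749.271ms @ 20/7 + 349.854ms (4/7)
6. 2099.125ms @ 24/7 + 349.854ms (4/7)
7. 2448.98ms @ 4 + 2142.857ms (7/2)
8. 4591.837ms @ 15/2 + 306.122ms (1/2)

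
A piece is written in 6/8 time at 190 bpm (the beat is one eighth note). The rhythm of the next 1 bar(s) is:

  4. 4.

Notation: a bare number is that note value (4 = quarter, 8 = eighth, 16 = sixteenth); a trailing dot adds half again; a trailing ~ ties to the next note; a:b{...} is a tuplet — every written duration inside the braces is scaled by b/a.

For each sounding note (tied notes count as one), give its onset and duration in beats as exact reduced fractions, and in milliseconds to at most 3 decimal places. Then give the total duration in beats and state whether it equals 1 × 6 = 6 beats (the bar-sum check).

1) 0.0ms=0b +947.368ms=3b
2) 947.368ms=3b +947.368ms=3b
Σ=6b of 6 (190bpm 6/8) — PASS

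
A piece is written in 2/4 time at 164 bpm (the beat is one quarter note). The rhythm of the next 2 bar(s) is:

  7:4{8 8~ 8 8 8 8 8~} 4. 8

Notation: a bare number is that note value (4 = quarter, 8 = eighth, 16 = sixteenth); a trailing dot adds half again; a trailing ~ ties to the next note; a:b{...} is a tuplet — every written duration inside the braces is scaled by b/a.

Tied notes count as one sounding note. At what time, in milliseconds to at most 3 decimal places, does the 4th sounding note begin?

note 4 onset = 8/7b = 418.118ms

1. 0.0ms @ 0 + 104.53ms (2/7)
2. 104.53ms @ 2/7 + 209.059ms (4/7)
3. 313.589ms @ 6/7 + 104.53ms (2/7)
4. 418.118ms @ 8/7 + 104.53ms (2/7)
5. 522.648ms @ 10/7 + 104.53ms (2/7)
6. 627.178ms @ 12/7 + 653.31ms (25/14)
7. 1280.488ms @ 7/2 + 182.927ms (1/2)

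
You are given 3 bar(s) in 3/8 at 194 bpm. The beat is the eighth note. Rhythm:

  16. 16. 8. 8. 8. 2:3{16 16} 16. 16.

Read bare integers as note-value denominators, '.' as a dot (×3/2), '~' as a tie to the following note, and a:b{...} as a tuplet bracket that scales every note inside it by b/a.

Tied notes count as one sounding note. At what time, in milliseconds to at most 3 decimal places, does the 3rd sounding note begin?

1. 0.0ms @ 0 + 231.959ms (3/4)
2. 231.959ms @ 3/4 + 231.959ms (3/4)
3. 463.918ms @ 3/2 + 463.918ms (3/2)
4. 927.835ms @ 3 + 463.918ms (3/2)
5. 1391.753ms @ 9/2 + 463.918ms (3/2)
6. 1855.67ms @ 6 + 231.959ms (3/4)
7. 2087.629ms @ 27/4 + 231.959ms (3/4)
8. 2319.588ms @ 15/2 + 231.959ms (3/4)
9. 2551.546ms @ 33/4 + 231.959ms (3/4)

note 3 onset = 3/2b = 463.918ms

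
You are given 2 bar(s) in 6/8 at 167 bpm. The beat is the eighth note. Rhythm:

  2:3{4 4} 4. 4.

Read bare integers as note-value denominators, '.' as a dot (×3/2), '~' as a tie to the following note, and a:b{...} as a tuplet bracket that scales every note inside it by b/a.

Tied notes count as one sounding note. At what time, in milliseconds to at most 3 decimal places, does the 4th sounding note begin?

1. 0.0ms @ 0 + 1077.844ms (3)
2. 1077.844ms @ 3 + 1077.844ms (3)
3. 2155.689ms @ 6 + 1077.844ms (3)
4. 3233.533ms @ 9 + 1077.844ms (3)

note 4 onset = 9b = 3233.533ms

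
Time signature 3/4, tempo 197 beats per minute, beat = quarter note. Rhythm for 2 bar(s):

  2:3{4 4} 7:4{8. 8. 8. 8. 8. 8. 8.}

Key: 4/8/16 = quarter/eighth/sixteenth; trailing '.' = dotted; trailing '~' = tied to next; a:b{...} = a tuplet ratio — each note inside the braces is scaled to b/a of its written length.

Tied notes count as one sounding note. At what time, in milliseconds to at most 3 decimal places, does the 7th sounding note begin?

note 7 onset = 33/7b = 1435.823ms

1. 0.0ms @ 0 + 456.853ms (3/2)
2. 456.853ms @ 3/2 + 456.853ms (3/2)
3. 913.706ms @ 3 + 130.529ms (3/7)
4. 1044.235ms @ 24/7 + 130.529ms (3/7)
5. 1174.764ms @ 27/7 + 130.529ms (3/7)
6. 1305.294ms @ 30/7 + 130.529ms (3/7)
7. 1435.823ms @ 33/7 + 130.529ms (3/7)
8. 1566.352ms @ 36/7 + 130.529ms (3/7)
9. 1696.882ms @ 39/7 + 130.529ms (3/7)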